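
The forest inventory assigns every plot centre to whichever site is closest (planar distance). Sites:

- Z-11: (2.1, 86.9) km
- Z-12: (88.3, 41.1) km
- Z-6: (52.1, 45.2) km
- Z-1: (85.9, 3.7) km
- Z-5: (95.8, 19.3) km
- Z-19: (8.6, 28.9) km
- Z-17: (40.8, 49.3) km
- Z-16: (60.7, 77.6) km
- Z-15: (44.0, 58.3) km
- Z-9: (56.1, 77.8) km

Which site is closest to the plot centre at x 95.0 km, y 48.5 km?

Z-12

Squared distances to each site:
Z-11: 10104.970; Z-12: 99.650; Z-6: 1851.300; Z-1: 2089.850; Z-5: 853.280; Z-19: 7849.120; Z-17: 2938.280; Z-16: 2023.300; Z-15: 2697.040; Z-9: 2371.700.
Minimum at Z-12.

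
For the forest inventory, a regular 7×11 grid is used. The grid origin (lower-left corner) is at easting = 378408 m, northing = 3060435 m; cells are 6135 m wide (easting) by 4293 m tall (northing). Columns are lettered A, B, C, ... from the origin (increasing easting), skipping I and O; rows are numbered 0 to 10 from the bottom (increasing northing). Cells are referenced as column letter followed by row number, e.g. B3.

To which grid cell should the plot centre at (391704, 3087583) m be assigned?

Column index: ⌊(391704 − 378408) / 6135⌋ = ⌊2.167⌋ = 2 → column C
Row offset from origin: ⌊(3087583 − 3060435) / 4293⌋ = ⌊6.324⌋ = 6 → row 6

C6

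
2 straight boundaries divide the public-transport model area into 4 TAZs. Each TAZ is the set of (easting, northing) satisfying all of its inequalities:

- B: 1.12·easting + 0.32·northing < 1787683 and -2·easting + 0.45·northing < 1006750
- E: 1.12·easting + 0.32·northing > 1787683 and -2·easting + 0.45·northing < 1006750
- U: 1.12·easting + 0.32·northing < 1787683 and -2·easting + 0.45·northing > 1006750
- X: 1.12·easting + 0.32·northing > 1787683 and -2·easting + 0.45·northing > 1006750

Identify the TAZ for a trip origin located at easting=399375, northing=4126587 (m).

1.12·399375 + 0.32·4126587 = 1767807.840, which is < 1787683
-2·399375 + 0.45·4126587 = 1058214.150, which is > 1006750
This sign pattern matches U.

U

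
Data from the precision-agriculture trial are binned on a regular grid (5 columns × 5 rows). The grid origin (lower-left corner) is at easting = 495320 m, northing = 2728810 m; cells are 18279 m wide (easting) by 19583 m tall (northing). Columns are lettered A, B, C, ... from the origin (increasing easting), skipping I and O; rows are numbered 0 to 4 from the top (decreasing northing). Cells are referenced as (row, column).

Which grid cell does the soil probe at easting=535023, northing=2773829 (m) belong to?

(2, C)

Column index: ⌊(535023 − 495320) / 18279⌋ = ⌊2.172⌋ = 2 → column C
Row offset from origin: ⌊(2773829 − 2728810) / 19583⌋ = ⌊2.299⌋ = 2 → row 2 (counted from top)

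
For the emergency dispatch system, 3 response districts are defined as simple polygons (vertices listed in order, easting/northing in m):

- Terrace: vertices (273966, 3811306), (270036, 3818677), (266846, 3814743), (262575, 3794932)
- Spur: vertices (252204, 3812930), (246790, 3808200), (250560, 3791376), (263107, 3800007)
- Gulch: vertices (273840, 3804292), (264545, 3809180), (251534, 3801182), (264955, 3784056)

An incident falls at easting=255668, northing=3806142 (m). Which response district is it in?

Spur

Cast a ray rightward from (255668, 3806142). For each polygon, the edges (by vertex number in listed order) whose endpoints lie on opposite sides of northing = 3806142, where each meets that height, and whether that is right or left of the point:
Terrace: 3–4 at easting≈264991.7 (right), 4–1 at easting≈270373.5 (right) → 2 crossings.
Spur: 2–3 at easting≈247251.2 (left), 4–1 at easting≈257931.0 (right) → 1 crossing.
Gulch: 1–2 at easting≈270322.0 (right), 2–3 at easting≈259602.8 (right) → 2 crossings.
Only Spur has an odd count, so the point is inside Spur.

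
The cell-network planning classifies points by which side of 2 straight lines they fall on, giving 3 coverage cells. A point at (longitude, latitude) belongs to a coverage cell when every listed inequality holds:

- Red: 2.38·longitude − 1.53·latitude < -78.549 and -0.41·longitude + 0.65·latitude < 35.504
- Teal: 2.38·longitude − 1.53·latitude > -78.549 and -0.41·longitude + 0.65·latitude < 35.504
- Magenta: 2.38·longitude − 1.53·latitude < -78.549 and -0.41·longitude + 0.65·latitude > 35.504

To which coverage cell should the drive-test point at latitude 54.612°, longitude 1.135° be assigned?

2.38·1.135 − 1.53·54.612 = -80.855, which is < -78.549
-0.41·1.135 + 0.65·54.612 = 35.032, which is < 35.504
This sign pattern matches Red.

Red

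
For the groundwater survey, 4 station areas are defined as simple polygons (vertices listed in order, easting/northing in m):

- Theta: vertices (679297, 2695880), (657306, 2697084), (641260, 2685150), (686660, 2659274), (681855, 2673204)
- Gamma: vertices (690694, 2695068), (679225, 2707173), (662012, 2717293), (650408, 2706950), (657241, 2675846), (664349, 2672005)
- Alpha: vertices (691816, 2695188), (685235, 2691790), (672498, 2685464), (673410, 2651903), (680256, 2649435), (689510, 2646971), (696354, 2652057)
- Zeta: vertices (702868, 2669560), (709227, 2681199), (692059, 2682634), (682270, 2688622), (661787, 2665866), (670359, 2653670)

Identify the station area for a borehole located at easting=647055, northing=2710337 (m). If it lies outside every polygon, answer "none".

none

Cast a ray rightward from (647055, 2710337). For each polygon, the edges (by vertex number in listed order) whose endpoints lie on opposite sides of northing = 2710337, where each meets that height, and whether that is right or left of the point:
Theta: no edge straddles that height → 0 crossings.
Gamma: 2–3 at easting≈673843.4 (right), 3–4 at easting≈654207.9 (right) → 2 crossings.
Alpha: no edge straddles that height → 0 crossings.
Zeta: no edge straddles that height → 0 crossings.
All counts are even, so the point lies outside every listed polygon.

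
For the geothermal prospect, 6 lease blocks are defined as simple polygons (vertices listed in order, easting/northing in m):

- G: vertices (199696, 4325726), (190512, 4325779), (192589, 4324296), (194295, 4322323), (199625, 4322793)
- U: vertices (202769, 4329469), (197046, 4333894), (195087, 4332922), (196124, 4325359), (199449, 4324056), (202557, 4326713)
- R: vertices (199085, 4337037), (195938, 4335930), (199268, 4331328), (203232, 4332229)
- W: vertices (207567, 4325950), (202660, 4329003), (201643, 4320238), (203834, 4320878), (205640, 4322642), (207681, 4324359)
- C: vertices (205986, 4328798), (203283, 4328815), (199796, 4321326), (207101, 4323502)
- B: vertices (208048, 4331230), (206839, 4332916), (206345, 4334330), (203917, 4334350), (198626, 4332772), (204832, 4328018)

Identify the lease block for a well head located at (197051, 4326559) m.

U

Cast a ray rightward from (197051, 4326559). For each polygon, the edges (by vertex number in listed order) whose endpoints lie on opposite sides of northing = 4326559, where each meets that height, and whether that is right or left of the point:
G: no edge straddles that height → 0 crossings.
U: 3–4 at easting≈195959.5 (left), 5–6 at easting≈202376.9 (right) → 1 crossing.
R: no edge straddles that height → 0 crossings.
W: 1–2 at easting≈206588.2 (right), 2–3 at easting≈202376.4 (right) → 2 crossings.
C: 2–3 at easting≈202232.6 (right), 4–1 at easting≈206457.4 (right) → 2 crossings.
B: no edge straddles that height → 0 crossings.
Only U has an odd count, so the point is inside U.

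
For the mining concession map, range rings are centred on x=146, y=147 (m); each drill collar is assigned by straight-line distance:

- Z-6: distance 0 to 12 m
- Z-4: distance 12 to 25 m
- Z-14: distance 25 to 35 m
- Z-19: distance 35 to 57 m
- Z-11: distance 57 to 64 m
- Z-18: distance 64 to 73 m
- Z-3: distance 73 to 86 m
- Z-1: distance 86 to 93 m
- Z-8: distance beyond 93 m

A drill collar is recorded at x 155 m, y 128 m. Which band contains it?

Distance = √((155−146)² + (128−147)²) = √(81.000 + 361.000) = 21.024 m.
12 ≤ 21.024 < 25 → Z-4.

Z-4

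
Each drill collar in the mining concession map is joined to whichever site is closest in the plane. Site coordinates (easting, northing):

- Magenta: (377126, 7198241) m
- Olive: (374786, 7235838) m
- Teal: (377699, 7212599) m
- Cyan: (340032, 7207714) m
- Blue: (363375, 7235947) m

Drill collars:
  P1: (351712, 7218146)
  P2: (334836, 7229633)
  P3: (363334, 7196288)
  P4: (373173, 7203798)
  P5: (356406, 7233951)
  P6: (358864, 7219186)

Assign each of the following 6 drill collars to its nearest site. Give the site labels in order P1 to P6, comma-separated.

P1 → Cyan (d²=245249024.00)
P2 → Cyan (d²=507440977.00)
P3 → Magenta (d²=194033473.00)
P4 → Magenta (d²=46506458.00)
P5 → Blue (d²=52550977.00)
P6 → Blue (d²=301280242.00)

Cyan, Cyan, Magenta, Magenta, Blue, Blue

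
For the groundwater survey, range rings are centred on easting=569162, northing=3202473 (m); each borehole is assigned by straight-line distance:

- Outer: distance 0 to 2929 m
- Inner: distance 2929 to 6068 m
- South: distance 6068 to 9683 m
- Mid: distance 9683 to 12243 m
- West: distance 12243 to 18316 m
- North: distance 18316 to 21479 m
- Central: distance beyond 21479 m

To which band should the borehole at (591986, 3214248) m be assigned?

Central

Distance = √((591986−569162)² + (3214248−3202473)²) = √(520934976.000 + 138650625.000) = 25682.399 m.
21479 ≤ 25682.399 < ∞ → Central.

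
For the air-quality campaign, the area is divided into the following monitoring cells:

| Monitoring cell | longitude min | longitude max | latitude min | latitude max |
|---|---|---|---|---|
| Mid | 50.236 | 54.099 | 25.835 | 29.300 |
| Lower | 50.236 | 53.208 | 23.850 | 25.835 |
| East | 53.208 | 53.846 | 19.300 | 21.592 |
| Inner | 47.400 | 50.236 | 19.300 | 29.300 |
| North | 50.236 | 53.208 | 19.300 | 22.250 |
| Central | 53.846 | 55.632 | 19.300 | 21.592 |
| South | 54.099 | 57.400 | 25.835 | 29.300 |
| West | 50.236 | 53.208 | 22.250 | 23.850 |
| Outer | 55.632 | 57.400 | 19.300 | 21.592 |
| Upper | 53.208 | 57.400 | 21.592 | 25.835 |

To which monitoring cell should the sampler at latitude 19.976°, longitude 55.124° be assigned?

The point has longitude = 55.124 and latitude = 19.976.
Only Central satisfies 53.846 ≤ longitude ≤ 55.632 and 19.300 ≤ latitude ≤ 21.592.

Central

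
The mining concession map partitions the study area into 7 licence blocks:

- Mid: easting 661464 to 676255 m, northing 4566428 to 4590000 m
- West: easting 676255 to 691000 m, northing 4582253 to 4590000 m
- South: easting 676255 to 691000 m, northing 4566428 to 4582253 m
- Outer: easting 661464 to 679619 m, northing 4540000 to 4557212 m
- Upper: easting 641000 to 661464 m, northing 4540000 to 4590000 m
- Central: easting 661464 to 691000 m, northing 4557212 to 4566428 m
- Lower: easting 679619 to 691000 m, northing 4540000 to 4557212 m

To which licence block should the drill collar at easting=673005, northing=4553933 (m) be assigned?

Outer

The point has easting = 673005 and northing = 4553933.
Only Outer satisfies 661464 ≤ easting ≤ 679619 and 4540000 ≤ northing ≤ 4557212.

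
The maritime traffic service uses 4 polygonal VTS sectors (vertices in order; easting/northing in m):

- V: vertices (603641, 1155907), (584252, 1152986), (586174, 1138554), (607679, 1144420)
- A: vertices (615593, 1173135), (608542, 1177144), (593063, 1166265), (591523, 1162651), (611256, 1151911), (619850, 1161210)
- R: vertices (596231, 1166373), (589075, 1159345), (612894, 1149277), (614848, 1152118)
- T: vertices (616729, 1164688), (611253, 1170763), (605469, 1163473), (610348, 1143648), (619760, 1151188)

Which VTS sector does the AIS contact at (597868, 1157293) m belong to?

R

Cast a ray rightward from (597868, 1157293). For each polygon, the edges (by vertex number in listed order) whose endpoints lie on opposite sides of northing = 1157293, where each meets that height, and whether that is right or left of the point:
V: no edge straddles that height → 0 crossings.
A: 4–5 at easting≈601367.5 (right), 5–6 at easting≈616230.0 (right) → 2 crossings.
R: 2–3 at easting≈593929.6 (left), 4–1 at easting≈608089.5 (right) → 1 crossing.
T: 3–4 at easting≈606989.9 (right), 5–1 at easting≈618389.3 (right) → 2 crossings.
Only R has an odd count, so the point is inside R.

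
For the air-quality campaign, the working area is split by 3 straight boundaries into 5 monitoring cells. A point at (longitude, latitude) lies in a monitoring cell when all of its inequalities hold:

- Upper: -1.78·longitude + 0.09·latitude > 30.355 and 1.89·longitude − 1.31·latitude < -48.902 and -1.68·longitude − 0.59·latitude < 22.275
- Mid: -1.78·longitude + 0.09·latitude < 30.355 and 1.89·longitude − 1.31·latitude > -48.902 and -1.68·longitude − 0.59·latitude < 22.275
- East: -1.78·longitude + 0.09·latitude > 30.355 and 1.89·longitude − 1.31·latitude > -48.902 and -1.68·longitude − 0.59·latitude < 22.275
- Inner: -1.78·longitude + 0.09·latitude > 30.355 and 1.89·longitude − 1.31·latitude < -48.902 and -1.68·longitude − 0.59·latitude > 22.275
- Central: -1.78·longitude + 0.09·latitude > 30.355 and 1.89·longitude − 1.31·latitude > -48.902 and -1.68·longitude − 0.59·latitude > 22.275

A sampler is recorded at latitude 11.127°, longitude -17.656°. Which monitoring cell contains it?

Central

-1.78·-17.656 + 0.09·11.127 = 32.429, which is > 30.355
1.89·-17.656 − 1.31·11.127 = -47.946, which is > -48.902
-1.68·-17.656 − 0.59·11.127 = 23.097, which is > 22.275
This sign pattern matches Central.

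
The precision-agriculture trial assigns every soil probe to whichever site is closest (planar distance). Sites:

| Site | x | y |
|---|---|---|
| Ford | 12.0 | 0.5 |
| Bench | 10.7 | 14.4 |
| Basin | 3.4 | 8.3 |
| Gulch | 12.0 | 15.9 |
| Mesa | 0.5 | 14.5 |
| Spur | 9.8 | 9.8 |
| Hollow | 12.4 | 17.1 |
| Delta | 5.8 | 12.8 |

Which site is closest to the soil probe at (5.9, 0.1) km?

Ford

Squared distances to each site:
Ford: 37.370; Bench: 227.530; Basin: 73.490; Gulch: 286.850; Mesa: 236.520; Spur: 109.300; Hollow: 331.250; Delta: 161.300.
Minimum at Ford.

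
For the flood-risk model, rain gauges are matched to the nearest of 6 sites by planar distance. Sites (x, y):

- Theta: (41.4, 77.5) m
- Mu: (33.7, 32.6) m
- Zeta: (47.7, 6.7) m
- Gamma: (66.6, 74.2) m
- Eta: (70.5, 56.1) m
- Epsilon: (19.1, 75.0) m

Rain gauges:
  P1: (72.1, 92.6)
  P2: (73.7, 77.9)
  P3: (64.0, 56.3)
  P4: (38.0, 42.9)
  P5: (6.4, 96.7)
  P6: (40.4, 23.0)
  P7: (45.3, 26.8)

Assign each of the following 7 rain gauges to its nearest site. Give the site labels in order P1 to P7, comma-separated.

P1 → Gamma (d²=368.81)
P2 → Gamma (d²=64.10)
P3 → Eta (d²=42.29)
P4 → Mu (d²=124.58)
P5 → Epsilon (d²=632.18)
P6 → Mu (d²=137.05)
P7 → Mu (d²=168.20)

Gamma, Gamma, Eta, Mu, Epsilon, Mu, Mu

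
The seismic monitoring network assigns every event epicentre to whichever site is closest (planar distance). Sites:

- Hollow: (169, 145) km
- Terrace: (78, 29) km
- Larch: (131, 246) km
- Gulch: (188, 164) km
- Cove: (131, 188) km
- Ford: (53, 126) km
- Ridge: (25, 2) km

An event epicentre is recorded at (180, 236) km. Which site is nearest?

Larch

Squared distances to each site:
Hollow: 8402.000; Terrace: 53253.000; Larch: 2501.000; Gulch: 5248.000; Cove: 4705.000; Ford: 28229.000; Ridge: 78781.000.
Minimum at Larch.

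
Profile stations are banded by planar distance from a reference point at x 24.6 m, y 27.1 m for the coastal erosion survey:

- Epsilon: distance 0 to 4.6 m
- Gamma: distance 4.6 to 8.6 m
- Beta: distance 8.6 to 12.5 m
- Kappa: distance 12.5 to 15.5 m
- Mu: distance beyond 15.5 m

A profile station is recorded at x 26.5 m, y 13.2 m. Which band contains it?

Kappa

Distance = √((26.5−24.6)² + (13.2−27.1)²) = √(3.610 + 193.210) = 14.029 m.
12.5 ≤ 14.029 < 15.5 → Kappa.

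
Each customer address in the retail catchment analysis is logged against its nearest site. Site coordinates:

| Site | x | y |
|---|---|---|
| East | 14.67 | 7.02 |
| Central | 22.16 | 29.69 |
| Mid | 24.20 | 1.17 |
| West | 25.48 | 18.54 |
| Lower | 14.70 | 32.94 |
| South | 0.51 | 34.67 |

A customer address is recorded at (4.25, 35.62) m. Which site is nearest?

South

Squared distances to each site:
East: 926.536; Central: 355.933; Mid: 1584.805; West: 742.439; Lower: 116.385; South: 14.890.
Minimum at South.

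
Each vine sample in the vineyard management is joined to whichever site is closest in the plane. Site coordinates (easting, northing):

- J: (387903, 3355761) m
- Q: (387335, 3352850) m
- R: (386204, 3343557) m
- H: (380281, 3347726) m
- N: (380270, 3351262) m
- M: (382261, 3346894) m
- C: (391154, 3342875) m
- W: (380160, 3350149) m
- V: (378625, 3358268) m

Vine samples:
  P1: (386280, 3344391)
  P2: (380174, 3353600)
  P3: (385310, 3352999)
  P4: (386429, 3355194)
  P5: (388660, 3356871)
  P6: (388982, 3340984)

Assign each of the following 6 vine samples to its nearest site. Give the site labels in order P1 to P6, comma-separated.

R, N, Q, J, J, C

P1 → R (d²=701332.00)
P2 → N (d²=5475460.00)
P3 → Q (d²=4122826.00)
P4 → J (d²=2494165.00)
P5 → J (d²=1805149.00)
P6 → C (d²=8293465.00)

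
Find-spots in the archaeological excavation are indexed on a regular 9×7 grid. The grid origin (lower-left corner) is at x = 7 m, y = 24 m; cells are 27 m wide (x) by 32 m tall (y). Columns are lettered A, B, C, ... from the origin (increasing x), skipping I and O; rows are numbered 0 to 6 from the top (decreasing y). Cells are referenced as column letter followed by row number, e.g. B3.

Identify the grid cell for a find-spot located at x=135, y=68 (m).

Column index: ⌊(135 − 7) / 27⌋ = ⌊4.741⌋ = 4 → column E
Row offset from origin: ⌊(68 − 24) / 32⌋ = ⌊1.375⌋ = 1 → row 5 (counted from top)

E5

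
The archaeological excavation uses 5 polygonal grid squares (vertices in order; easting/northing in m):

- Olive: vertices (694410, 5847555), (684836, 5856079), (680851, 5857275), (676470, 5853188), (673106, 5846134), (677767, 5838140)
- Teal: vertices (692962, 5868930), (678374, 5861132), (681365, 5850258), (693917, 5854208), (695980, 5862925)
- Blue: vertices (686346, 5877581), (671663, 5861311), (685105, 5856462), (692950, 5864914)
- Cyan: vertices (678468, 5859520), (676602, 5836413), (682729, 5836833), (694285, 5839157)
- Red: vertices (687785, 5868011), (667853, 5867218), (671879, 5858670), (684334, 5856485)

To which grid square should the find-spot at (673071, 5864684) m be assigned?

Cast a ray rightward from (673071, 5864684). For each polygon, the edges (by vertex number in listed order) whose endpoints lie on opposite sides of northing = 5864684, where each meets that height, and whether that is right or left of the point:
Olive: no edge straddles that height → 0 crossings.
Teal: 1–2 at easting≈685018.9 (right), 5–1 at easting≈695096.0 (right) → 2 crossings.
Blue: 1–2 at easting≈674707.0 (right), 3–4 at easting≈692736.5 (right) → 2 crossings.
Cyan: no edge straddles that height → 0 crossings.
Red: 2–3 at easting≈669046.5 (left), 4–1 at easting≈686788.9 (right) → 1 crossing.
Only Red has an odd count, so the point is inside Red.

Red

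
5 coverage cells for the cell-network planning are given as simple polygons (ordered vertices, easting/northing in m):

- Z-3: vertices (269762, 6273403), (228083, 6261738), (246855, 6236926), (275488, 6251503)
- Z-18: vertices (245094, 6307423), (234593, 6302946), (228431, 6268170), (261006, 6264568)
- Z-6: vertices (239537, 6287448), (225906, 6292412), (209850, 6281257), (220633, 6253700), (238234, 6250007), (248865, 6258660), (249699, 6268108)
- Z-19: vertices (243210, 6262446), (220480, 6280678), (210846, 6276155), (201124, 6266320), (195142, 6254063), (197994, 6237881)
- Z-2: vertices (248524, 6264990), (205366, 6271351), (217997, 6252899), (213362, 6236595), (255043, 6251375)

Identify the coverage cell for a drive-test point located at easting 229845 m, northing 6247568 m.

Cast a ray rightward from (229845, 6247568). For each polygon, the edges (by vertex number in listed order) whose endpoints lie on opposite sides of northing = 6247568, where each meets that height, and whether that is right or left of the point:
Z-3: 2–3 at easting≈238803.6 (right), 3–4 at easting≈267758.6 (right) → 2 crossings.
Z-18: no edge straddles that height → 0 crossings.
Z-6: no edge straddles that height → 0 crossings.
Z-19: 5–6 at easting≈196286.7 (left), 6–1 at easting≈215824.5 (left) → 0 crossings.
Z-2: 3–4 at easting≈216481.5 (left), 4–5 at easting≈244306.9 (right) → 1 crossing.
Only Z-2 has an odd count, so the point is inside Z-2.

Z-2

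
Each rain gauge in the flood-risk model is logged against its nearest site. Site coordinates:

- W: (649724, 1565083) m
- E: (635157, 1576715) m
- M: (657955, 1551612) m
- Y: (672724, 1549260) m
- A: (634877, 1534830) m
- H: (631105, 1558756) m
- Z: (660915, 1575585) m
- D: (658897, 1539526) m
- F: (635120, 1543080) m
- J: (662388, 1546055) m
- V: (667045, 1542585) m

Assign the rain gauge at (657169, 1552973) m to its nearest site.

Squared distances to each site:
W: 202080125.000; E: 1048210708.000; M: 2470117.000; Y: 255744394.000; A: 826101713.000; H: 712775185.000; Z: 525335060.000; D: 183807793.000; F: 584029850.000; J: 75096685.000; V: 205445920.000.
Minimum at M.

M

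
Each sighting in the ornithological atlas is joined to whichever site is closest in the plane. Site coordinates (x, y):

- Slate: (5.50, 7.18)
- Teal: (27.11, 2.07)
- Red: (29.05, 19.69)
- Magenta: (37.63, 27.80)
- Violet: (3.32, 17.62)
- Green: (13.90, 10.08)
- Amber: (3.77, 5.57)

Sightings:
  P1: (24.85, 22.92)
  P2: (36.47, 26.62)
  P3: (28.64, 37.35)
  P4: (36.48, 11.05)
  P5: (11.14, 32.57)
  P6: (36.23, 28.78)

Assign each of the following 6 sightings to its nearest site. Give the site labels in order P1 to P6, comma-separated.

P1 → Red (d²=28.07)
P2 → Magenta (d²=2.74)
P3 → Magenta (d²=172.02)
P4 → Red (d²=129.85)
P5 → Violet (d²=284.65)
P6 → Magenta (d²=2.92)

Red, Magenta, Magenta, Red, Violet, Magenta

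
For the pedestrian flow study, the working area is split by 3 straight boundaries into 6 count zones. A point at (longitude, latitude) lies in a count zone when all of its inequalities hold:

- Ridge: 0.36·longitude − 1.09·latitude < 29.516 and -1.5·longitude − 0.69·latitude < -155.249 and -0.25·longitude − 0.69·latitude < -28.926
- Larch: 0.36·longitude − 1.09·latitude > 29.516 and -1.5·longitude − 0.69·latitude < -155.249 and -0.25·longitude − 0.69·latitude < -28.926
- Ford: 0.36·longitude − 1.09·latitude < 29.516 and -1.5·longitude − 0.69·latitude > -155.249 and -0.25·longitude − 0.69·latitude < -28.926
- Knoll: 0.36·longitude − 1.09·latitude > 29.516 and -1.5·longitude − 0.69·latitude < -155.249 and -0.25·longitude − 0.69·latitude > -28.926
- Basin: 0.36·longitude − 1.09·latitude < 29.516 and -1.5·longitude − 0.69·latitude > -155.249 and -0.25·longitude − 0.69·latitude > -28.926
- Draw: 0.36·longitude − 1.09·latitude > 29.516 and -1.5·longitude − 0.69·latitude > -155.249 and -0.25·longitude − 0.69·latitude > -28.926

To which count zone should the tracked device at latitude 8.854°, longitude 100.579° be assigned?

Ridge

0.36·100.579 − 1.09·8.854 = 26.558, which is < 29.516
-1.5·100.579 − 0.69·8.854 = -156.978, which is < -155.249
-0.25·100.579 − 0.69·8.854 = -31.254, which is < -28.926
This sign pattern matches Ridge.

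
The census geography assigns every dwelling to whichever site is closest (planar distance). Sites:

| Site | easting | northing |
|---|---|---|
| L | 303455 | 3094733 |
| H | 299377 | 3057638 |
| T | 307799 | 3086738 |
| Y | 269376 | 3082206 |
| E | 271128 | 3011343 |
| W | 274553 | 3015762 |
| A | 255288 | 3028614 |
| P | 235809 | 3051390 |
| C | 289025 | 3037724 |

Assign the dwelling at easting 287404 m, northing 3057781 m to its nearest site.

H

Squared distances to each site:
L: 1623084905.000; H: 143373178.000; T: 1254463874.000; Y: 921589409.000; E: 2421396020.000; W: 1930744562.000; A: 1882151345.000; P: 2702888906.000; C: 404910890.000.
Minimum at H.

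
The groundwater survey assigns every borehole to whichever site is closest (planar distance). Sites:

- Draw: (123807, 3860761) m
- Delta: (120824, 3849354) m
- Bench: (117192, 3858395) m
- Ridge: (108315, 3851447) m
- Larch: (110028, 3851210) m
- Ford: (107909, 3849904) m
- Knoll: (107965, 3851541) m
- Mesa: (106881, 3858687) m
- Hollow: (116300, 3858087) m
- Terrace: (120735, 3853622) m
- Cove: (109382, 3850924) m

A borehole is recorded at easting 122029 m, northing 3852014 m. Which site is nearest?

Squared distances to each site:
Draw: 79671293.000; Delta: 8527625.000; Bench: 64113730.000; Ridge: 188395285.000; Larch: 144670417.000; Ford: 203826500.000; Knoll: 198019825.000; Mesa: 273990833.000; Hollow: 69702770.000; Terrace: 4260100.000; Cove: 161134709.000.
Minimum at Terrace.

Terrace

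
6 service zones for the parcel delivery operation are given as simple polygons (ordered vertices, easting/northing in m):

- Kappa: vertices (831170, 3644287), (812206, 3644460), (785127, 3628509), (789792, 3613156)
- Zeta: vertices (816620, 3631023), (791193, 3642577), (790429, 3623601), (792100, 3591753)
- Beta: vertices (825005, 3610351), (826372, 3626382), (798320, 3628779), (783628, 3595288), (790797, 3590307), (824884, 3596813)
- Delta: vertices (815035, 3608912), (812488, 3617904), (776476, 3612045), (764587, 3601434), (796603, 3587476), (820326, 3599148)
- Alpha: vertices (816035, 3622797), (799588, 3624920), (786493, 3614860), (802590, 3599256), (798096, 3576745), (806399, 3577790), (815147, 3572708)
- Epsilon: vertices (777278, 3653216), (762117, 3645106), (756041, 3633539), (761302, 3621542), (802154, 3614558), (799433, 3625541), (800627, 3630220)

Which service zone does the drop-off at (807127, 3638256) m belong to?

Cast a ray rightward from (807127, 3638256). For each polygon, the edges (by vertex number in listed order) whose endpoints lie on opposite sides of northing = 3638256, where each meets that height, and whether that is right or left of the point:
Kappa: 2–3 at easting≈801673.9 (left), 4–1 at easting≈823153.9 (right) → 1 crossing.
Zeta: 1–2 at easting≈800702.3 (left), 2–3 at easting≈791019.0 (left) → 0 crossings.
Beta: no edge straddles that height → 0 crossings.
Delta: no edge straddles that height → 0 crossings.
Alpha: no edge straddles that height → 0 crossings.
Epsilon: 2–3 at easting≈758518.8 (left), 7–1 at easting≈792467.6 (left) → 0 crossings.
Only Kappa has an odd count, so the point is inside Kappa.

Kappa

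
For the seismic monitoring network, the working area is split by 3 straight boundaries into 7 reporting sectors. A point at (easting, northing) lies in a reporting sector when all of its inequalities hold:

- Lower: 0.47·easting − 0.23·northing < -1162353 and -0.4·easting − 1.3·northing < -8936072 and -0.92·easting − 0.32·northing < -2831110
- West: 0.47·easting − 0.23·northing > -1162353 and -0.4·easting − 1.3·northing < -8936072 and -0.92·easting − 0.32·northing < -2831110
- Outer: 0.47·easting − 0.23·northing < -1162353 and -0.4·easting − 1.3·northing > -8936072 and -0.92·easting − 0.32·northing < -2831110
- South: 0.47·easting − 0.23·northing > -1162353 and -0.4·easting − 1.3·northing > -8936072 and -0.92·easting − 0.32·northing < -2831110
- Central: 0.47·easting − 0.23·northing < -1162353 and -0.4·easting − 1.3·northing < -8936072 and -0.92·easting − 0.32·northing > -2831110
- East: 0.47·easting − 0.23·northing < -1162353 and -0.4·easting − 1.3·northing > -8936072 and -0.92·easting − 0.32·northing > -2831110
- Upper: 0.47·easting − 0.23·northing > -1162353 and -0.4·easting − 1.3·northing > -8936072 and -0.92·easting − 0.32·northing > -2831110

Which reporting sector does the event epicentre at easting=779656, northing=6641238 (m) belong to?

West

0.47·779656 − 0.23·6641238 = -1161046.420, which is > -1162353
-0.4·779656 − 1.3·6641238 = -8945471.800, which is < -8936072
-0.92·779656 − 0.32·6641238 = -2842479.680, which is < -2831110
This sign pattern matches West.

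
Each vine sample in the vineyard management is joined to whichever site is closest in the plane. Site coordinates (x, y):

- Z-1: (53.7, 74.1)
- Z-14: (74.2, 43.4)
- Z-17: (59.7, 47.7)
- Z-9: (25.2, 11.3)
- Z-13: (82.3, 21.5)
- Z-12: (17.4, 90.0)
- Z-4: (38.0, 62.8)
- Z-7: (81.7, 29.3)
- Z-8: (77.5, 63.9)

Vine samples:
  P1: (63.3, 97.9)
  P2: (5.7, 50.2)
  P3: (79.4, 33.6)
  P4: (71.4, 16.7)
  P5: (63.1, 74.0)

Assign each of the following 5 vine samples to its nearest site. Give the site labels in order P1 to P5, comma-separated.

P1 → Z-1 (d²=658.60)
P2 → Z-4 (d²=1202.05)
P3 → Z-7 (d²=23.78)
P4 → Z-13 (d²=141.85)
P5 → Z-1 (d²=88.37)

Z-1, Z-4, Z-7, Z-13, Z-1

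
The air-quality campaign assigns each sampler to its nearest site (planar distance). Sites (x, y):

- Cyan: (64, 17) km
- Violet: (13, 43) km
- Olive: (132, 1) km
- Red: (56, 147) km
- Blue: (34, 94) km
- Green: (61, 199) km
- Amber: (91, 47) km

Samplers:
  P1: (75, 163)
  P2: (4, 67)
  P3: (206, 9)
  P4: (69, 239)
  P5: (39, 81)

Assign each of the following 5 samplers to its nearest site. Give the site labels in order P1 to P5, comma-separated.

Red, Violet, Olive, Green, Blue

P1 → Red (d²=617.00)
P2 → Violet (d²=657.00)
P3 → Olive (d²=5540.00)
P4 → Green (d²=1664.00)
P5 → Blue (d²=194.00)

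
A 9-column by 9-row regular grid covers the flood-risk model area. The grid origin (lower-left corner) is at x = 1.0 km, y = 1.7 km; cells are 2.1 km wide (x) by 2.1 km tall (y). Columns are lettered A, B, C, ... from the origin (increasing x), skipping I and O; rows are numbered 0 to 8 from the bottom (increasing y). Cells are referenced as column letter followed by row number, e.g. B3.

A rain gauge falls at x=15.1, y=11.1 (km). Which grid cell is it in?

G4

Column index: ⌊(15.1 − 1.0) / 2.1⌋ = ⌊6.714⌋ = 6 → column G
Row offset from origin: ⌊(11.1 − 1.7) / 2.1⌋ = ⌊4.476⌋ = 4 → row 4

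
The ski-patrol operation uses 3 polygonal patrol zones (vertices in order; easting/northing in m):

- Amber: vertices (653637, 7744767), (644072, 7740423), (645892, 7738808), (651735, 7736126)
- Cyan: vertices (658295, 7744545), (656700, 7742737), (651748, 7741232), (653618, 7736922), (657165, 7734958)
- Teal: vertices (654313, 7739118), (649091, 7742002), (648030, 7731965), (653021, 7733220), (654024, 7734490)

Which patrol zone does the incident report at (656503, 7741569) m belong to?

Cast a ray rightward from (656503, 7741569). For each polygon, the edges (by vertex number in listed order) whose endpoints lie on opposite sides of northing = 7741569, where each meets that height, and whether that is right or left of the point:
Amber: 1–2 at easting≈646595.4 (left), 4–1 at easting≈652933.1 (left) → 0 crossings.
Cyan: 2–3 at easting≈652856.9 (left), 5–1 at easting≈657944.2 (right) → 1 crossing.
Teal: 1–2 at easting≈649875.0 (left), 2–3 at easting≈649045.2 (left) → 0 crossings.
Only Cyan has an odd count, so the point is inside Cyan.

Cyan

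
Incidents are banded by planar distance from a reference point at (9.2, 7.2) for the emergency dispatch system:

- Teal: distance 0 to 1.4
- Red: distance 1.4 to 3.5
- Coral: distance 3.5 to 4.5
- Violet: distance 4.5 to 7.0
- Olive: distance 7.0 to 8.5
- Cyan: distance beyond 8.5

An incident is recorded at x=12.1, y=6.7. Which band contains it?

Distance = √((12.1−9.2)² + (6.7−7.2)²) = √(8.410 + 0.250) = 2.943.
1.4 ≤ 2.943 < 3.5 → Red.

Red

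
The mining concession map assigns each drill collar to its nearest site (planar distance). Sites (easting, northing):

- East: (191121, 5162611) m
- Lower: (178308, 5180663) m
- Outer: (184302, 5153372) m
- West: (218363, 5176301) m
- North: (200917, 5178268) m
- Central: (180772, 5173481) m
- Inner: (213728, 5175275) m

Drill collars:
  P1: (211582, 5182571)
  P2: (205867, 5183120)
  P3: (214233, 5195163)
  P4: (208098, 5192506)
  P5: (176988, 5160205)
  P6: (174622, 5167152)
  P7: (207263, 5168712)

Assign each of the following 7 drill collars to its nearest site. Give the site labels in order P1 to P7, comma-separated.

P1 → Inner (d²=57836932.00)
P2 → North (d²=48044404.00)
P3 → West (d²=372831944.00)
P4 → North (d²=254287405.00)
P5 → Outer (d²=100184485.00)
P6 → Central (d²=77878741.00)
P7 → Inner (d²=84869194.00)

Inner, North, West, North, Outer, Central, Inner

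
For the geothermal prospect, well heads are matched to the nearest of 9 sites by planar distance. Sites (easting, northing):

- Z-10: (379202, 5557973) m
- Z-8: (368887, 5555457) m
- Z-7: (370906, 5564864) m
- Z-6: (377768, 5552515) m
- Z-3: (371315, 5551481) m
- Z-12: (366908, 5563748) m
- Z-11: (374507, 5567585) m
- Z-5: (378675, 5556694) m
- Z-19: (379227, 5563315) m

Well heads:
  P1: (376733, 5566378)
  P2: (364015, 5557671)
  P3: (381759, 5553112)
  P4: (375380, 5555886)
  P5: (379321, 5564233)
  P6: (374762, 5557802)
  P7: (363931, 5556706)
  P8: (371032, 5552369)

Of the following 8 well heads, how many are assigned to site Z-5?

2

P1 → Z-11
P2 → Z-8
P3 → Z-6
P4 → Z-5
P5 → Z-19
P6 → Z-5
P7 → Z-8
P8 → Z-3
2 of the 8 go to Z-5.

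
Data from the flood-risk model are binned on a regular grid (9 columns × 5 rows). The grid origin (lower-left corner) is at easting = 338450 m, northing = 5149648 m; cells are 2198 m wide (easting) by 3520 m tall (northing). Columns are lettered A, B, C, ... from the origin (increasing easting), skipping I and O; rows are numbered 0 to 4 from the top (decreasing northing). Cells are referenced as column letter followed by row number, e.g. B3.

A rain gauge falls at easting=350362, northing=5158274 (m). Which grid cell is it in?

Column index: ⌊(350362 − 338450) / 2198⌋ = ⌊5.419⌋ = 5 → column F
Row offset from origin: ⌊(5158274 − 5149648) / 3520⌋ = ⌊2.451⌋ = 2 → row 2 (counted from top)

F2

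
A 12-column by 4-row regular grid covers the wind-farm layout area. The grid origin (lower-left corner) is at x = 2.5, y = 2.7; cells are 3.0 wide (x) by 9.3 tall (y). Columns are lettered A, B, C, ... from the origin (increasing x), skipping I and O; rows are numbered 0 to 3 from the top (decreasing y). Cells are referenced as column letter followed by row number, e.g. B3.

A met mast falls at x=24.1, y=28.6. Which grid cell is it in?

H1

Column index: ⌊(24.1 − 2.5) / 3.0⌋ = ⌊7.200⌋ = 7 → column H
Row offset from origin: ⌊(28.6 − 2.7) / 9.3⌋ = ⌊2.785⌋ = 2 → row 1 (counted from top)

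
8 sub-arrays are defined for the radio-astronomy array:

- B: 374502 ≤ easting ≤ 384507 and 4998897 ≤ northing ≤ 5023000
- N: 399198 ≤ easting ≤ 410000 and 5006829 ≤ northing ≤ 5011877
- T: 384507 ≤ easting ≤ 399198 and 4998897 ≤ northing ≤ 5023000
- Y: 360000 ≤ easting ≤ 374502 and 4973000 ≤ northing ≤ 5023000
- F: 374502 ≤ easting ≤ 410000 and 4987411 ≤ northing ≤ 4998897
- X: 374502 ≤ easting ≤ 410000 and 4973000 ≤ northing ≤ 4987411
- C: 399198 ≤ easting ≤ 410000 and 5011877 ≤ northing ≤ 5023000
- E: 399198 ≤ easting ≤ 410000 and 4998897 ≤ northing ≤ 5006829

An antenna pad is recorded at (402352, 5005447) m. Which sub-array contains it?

E

The point has easting = 402352 and northing = 5005447.
Only E satisfies 399198 ≤ easting ≤ 410000 and 4998897 ≤ northing ≤ 5006829.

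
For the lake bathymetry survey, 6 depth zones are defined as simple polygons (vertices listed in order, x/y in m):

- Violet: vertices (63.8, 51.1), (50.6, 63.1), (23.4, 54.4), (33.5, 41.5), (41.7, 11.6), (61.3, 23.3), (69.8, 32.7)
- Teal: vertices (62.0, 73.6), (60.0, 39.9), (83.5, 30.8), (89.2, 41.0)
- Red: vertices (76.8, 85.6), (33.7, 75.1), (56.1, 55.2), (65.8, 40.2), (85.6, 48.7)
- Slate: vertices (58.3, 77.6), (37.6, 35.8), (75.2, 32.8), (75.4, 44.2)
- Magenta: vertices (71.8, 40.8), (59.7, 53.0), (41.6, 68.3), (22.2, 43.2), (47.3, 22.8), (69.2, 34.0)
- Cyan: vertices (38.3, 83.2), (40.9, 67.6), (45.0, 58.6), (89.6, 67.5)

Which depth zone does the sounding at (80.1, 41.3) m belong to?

Teal

Cast a ray rightward from (80.1, 41.3). For each polygon, the edges (by vertex number in listed order) whose endpoints lie on opposite sides of y = 41.3, where each meets that height, and whether that is right or left of the point:
Violet: 4–5 at x≈33.55 (left), 7–1 at x≈67.00 (left) → 0 crossings.
Teal: 1–2 at x≈60.08 (left), 4–1 at x≈88.95 (right) → 1 crossing.
Red: 3–4 at x≈65.09 (left), 4–5 at x≈68.36 (left) → 0 crossings.
Slate: 1–2 at x≈40.32 (left), 3–4 at x≈75.35 (left) → 0 crossings.
Magenta: 1–2 at x≈71.30 (left), 4–5 at x≈24.54 (left) → 0 crossings.
Cyan: no edge straddles that height → 0 crossings.
Only Teal has an odd count, so the point is inside Teal.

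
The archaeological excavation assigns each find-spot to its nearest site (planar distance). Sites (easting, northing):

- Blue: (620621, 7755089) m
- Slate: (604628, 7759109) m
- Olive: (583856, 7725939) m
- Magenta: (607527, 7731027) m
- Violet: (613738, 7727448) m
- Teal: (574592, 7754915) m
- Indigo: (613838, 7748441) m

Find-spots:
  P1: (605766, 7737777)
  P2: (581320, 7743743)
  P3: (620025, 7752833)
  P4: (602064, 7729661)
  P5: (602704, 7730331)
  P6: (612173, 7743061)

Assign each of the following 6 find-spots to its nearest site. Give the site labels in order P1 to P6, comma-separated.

P1 → Magenta (d²=48663621.00)
P2 → Teal (d²=170079568.00)
P3 → Blue (d²=5444752.00)
P4 → Magenta (d²=31710325.00)
P5 → Magenta (d²=23745745.00)
P6 → Indigo (d²=31716625.00)

Magenta, Teal, Blue, Magenta, Magenta, Indigo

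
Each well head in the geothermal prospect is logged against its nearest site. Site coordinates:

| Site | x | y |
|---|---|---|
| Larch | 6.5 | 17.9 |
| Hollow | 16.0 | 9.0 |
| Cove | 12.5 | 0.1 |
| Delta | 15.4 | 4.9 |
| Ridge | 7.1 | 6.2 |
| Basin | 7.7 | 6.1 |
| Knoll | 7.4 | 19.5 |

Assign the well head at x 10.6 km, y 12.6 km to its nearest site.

Squared distances to each site:
Larch: 44.900; Hollow: 42.120; Cove: 159.860; Delta: 82.330; Ridge: 53.210; Basin: 50.660; Knoll: 57.850.
Minimum at Hollow.

Hollow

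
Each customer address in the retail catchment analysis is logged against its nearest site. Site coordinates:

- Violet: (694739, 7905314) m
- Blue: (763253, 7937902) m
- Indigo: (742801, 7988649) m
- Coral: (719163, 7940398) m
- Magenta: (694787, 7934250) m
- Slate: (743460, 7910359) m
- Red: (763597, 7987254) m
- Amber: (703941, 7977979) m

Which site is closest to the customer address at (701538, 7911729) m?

Violet

Squared distances to each site:
Violet: 87378626.000; Blue: 4493767154.000; Indigo: 7619321569.000; Coral: 1132552186.000; Magenta: 552771442.000; Slate: 1759330984.000; Red: 9555345106.000; Amber: 4394836909.000.
Minimum at Violet.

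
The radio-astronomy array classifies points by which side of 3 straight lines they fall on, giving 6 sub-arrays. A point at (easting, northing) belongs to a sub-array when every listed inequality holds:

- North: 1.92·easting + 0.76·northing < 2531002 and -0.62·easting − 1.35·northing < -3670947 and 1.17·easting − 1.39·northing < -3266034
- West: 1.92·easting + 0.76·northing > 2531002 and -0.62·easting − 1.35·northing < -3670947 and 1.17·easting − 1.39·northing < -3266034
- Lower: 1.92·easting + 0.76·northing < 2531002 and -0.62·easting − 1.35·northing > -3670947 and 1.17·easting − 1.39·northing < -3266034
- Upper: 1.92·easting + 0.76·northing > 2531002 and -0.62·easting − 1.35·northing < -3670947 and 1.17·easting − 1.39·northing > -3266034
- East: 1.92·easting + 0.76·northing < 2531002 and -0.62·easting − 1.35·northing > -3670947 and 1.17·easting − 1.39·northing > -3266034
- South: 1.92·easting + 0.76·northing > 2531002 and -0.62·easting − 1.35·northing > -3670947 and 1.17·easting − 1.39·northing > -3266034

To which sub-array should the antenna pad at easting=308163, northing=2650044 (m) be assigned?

1.92·308163 + 0.76·2650044 = 2605706.400, which is > 2531002
-0.62·308163 − 1.35·2650044 = -3768620.460, which is < -3670947
1.17·308163 − 1.39·2650044 = -3323010.450, which is < -3266034
This sign pattern matches West.

West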